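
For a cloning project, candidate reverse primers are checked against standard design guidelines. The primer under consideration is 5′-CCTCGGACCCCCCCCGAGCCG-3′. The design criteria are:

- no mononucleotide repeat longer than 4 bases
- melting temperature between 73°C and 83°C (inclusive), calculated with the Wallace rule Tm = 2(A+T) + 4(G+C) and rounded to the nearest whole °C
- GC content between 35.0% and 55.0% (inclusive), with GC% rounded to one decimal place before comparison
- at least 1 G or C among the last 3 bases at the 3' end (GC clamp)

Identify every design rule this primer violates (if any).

Fails: homopolymer run, GC content.

Base counts: A=2, T=1, G=5, C=13 (length 21).
homopolymer run: longest run = 8, exceeds 4 ✗
Tm: Tm = 2·3 + 4·18 = 78°C ✓
GC content: GC 18/21 = 85.7%, outside 35.0–55.0% ✗
GC clamp: 3' end CCG has 3 G/C ✓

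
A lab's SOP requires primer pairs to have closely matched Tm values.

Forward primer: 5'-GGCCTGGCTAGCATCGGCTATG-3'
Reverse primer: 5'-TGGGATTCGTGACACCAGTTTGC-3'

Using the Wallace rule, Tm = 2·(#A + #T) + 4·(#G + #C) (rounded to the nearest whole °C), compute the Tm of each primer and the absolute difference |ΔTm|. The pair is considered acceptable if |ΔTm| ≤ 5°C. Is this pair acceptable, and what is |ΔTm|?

Forward: A=3 T=5 G=8 C=6 → Tm = 2·8 + 4·14 = 72°C.
Reverse: A=4 T=7 G=7 C=5 → Tm = 2·11 + 4·12 = 70°C.
|ΔTm| = |72 − 70| = 2°C, ≤ 5°C.

|ΔTm| = 2°C; the pair is acceptable.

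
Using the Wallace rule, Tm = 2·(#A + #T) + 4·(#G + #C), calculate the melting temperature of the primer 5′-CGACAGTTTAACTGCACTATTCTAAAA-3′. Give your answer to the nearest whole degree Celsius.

72°C

Base counts: A=10, T=8, G=3, C=6 (length 27).
Tm = 2·(10+8) + 4·(3+6) = 2·18 + 4·9 = 36 + 36 = 72°C.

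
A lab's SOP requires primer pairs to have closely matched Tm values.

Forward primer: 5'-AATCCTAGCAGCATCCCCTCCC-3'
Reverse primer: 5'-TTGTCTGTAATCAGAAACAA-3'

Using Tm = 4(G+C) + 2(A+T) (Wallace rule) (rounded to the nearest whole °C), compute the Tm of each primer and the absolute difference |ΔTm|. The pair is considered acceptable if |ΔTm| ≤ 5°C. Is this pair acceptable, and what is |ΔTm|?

Forward: A=5 T=4 G=2 C=11 → Tm = 2·9 + 4·13 = 70°C.
Reverse: A=8 T=6 G=3 C=3 → Tm = 2·14 + 4·6 = 52°C.
|ΔTm| = |70 − 52| = 18°C, > 5°C.

|ΔTm| = 18°C; the pair is not acceptable.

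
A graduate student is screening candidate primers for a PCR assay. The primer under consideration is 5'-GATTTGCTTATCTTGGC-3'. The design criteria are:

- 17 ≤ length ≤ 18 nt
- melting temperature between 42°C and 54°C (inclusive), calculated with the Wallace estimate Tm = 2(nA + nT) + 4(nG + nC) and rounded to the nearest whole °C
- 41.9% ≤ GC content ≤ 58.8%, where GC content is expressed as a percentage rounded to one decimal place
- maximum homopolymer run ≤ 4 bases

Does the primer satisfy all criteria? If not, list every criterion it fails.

Base counts: A=2, T=8, G=4, C=3 (length 17).
length: length 17 ✓
Tm: Tm = 2·10 + 4·7 = 48°C ✓
GC content: GC 7/17 = 41.2%, outside 41.9–58.8% ✗
homopolymer run: longest run = 3 ✓

Fails: GC content.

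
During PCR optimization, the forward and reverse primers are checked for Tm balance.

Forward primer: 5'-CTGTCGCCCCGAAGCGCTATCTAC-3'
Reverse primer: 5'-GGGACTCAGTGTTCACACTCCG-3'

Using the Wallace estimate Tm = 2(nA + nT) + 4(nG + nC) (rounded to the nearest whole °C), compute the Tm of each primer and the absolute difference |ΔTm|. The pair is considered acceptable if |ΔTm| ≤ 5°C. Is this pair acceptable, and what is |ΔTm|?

Forward: A=4 T=5 G=5 C=10 → Tm = 2·9 + 4·15 = 78°C.
Reverse: A=4 T=5 G=6 C=7 → Tm = 2·9 + 4·13 = 70°C.
|ΔTm| = |78 − 70| = 8°C, > 5°C.

|ΔTm| = 8°C; the pair is not acceptable.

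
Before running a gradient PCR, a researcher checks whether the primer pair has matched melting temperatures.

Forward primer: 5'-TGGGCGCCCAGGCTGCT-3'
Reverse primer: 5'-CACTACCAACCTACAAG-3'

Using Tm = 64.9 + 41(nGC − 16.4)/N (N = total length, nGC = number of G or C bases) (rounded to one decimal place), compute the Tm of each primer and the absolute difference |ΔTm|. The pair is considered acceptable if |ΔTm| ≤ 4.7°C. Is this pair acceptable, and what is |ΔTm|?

Forward: G+C = 13, N = 17 → Tm = 64.9 + 41·(13 − 16.4)/17 = 56.7°C.
Reverse: G+C = 8, N = 17 → Tm = 64.9 + 41·(8 − 16.4)/17 = 44.6°C.
|ΔTm| = |56.7 − 44.6| = 12.1°C, > 4.7°C.

|ΔTm| = 12.1°C; the pair is not acceptable.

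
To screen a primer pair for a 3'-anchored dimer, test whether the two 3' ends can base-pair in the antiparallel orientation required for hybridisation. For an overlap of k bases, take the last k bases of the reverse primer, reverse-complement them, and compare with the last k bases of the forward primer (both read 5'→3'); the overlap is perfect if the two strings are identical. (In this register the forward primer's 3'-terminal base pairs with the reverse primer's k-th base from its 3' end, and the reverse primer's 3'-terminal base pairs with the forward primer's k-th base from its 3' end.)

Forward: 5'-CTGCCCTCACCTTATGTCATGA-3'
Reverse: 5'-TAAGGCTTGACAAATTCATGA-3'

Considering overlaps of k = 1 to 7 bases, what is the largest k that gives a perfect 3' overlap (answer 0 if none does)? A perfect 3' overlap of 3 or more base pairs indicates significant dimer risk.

Longest perfect overlap: 6 complementary base pairs; significant dimer risk (threshold 3).

Last 7 bases (5'→3') — forward …GTCATGA, reverse …TTCATGA.
Reverse complement of the reverse primer's last 7 bases: TCATGAA; its first k bases are the reverse complement of the reverse primer's last k bases, so a perfect k-base overlap needs the forward primer's last k bases to equal them.
Comparing (forward last k vs required): k=1: A vs T ✗; k=2: GA vs TC ✗; k=3: TGA vs TCA ✗; k=4: ATGA vs TCAT ✗; k=5: CATGA vs TCATG ✗; k=6: TCATGA vs TCATGA ✓; k=7: GTCATGA vs TCATGAA ✗.
Only k = 6 is perfect, so the longest perfect 3' overlap is 6.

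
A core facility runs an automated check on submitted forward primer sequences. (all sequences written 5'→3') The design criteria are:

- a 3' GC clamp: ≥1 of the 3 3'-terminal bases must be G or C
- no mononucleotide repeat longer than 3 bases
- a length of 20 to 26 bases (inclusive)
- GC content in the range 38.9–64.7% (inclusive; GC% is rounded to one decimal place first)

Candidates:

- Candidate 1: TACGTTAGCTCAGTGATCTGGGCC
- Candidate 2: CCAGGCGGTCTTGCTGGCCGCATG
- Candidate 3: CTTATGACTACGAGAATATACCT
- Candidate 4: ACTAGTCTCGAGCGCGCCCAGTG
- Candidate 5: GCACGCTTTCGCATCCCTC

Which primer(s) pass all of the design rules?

Candidate 1 (24 nt, A=4 T=7 G=7 C=6): 3' end GCC has 3 G/C ✓; longest run = 3 ✓; length 24 ✓; GC 13/24 = 54.2% ✓ — passes.
Candidate 2 (24 nt, A=2 T=5 G=9 C=8): 3' end ATG has 1 G/C ✓; longest run = 2 ✓; length 24 ✓; GC 17/24 = 70.8%, outside 38.9–64.7% ✗ — fails.
Candidate 3 (23 nt, A=8 T=7 G=3 C=5): 3' end CCT has 2 G/C ✓; longest run = 2 ✓; length 23 ✓; GC 8/23 = 34.8%, outside 38.9–64.7% ✗ — fails.
Candidate 4 (23 nt, A=4 T=4 G=7 C=8): 3' end GTG has 2 G/C ✓; longest run = 3 ✓; length 23 ✓; GC 15/23 = 65.2%, outside 38.9–64.7% ✗ — fails.
Candidate 5 (19 nt, A=2 T=5 G=3 C=9): 3' end CTC has 2 G/C ✓; longest run = 3 ✓; length 19, outside 20–26 ✗; GC 12/19 = 63.2% ✓ — fails.

Candidate 1 only.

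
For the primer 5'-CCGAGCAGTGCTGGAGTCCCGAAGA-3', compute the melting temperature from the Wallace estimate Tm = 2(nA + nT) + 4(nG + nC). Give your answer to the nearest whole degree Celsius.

82°C

Base counts: A=6, T=3, G=9, C=7 (length 25).
Tm = 2·(6+3) + 4·(9+7) = 2·9 + 4·16 = 18 + 64 = 82°C.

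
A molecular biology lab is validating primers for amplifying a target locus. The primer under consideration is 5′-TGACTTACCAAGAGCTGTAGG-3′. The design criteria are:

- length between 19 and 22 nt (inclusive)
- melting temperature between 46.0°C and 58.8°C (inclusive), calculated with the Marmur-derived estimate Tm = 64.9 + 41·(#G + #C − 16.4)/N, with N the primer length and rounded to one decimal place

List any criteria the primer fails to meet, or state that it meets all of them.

Meets all criteria.

Base counts: A=6, T=5, G=6, C=4 (length 21).
length: length 21 ✓
Tm: Tm = 64.9 + 41·(10 − 16.4)/21 = 52.4°C ✓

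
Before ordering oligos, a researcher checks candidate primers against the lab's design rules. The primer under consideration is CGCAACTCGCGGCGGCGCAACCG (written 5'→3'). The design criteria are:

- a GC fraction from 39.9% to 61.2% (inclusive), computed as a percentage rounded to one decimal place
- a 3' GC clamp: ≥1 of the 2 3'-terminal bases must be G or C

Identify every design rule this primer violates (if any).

Base counts: A=4, T=1, G=8, C=10 (length 23).
GC content: GC 18/23 = 78.3%, outside 39.9–61.2% ✗
GC clamp: 3' end CG has 2 G/C ✓

Fails: GC content.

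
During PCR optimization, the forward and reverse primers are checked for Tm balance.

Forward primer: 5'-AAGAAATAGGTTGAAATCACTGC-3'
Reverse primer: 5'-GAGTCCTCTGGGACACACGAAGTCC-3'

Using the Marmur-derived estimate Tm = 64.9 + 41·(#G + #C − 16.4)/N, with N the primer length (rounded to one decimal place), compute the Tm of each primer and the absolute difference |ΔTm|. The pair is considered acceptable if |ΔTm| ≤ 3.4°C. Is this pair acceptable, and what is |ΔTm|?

Forward: G+C = 8, N = 23 → Tm = 64.9 + 41·(8 − 16.4)/23 = 49.9°C.
Reverse: G+C = 15, N = 25 → Tm = 64.9 + 41·(15 − 16.4)/25 = 62.6°C.
|ΔTm| = |49.9 − 62.6| = 12.7°C, > 3.4°C.

|ΔTm| = 12.7°C; the pair is not acceptable.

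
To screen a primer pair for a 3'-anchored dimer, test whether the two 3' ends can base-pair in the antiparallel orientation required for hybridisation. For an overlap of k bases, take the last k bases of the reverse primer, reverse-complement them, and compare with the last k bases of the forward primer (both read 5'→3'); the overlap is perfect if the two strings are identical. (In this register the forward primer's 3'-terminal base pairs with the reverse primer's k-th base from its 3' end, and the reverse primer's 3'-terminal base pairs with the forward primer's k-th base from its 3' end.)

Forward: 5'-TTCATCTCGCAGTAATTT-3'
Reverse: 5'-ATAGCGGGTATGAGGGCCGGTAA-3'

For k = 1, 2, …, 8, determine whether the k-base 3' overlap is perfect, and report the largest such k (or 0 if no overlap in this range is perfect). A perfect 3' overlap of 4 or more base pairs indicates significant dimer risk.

Last 8 bases (5'→3') — forward …AGTAATTT, reverse …GCCGGTAA.
Reverse complement of the reverse primer's last 8 bases: TTACCGGC; its first k bases are the reverse complement of the reverse primer's last k bases, so a perfect k-base overlap needs the forward primer's last k bases to equal them.
Comparing (forward last k vs required): k=1: T vs T ✓; k=2: TT vs TT ✓; k=3: TTT vs TTA ✗; k=4: ATTT vs TTAC ✗; k=5: AATTT vs TTACC ✗; k=6: TAATTT vs TTACCG ✗; k=7: GTAATTT vs TTACCGG ✗; k=8: AGTAATTT vs TTACCGGC ✗.
Perfect overlaps at k = 1, 2; the largest is 2.

Longest perfect overlap: 2 complementary base pairs; below the dimer-risk threshold (threshold 4).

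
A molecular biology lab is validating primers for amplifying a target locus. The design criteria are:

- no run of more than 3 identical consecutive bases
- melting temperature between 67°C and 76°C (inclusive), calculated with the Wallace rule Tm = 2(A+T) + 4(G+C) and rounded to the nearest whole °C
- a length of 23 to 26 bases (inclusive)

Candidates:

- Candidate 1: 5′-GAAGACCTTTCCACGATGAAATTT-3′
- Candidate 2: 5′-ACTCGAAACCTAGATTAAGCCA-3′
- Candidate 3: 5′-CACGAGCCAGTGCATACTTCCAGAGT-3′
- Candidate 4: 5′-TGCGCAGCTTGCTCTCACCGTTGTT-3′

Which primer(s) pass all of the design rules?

Candidate 1 (24 nt, A=8 T=7 G=4 C=5): longest run = 3 ✓; Tm = 2·15 + 4·9 = 66°C, outside 67–76°C ✗; length 24 ✓ — fails.
Candidate 2 (22 nt, A=9 T=4 G=3 C=6): longest run = 3 ✓; Tm = 2·13 + 4·9 = 62°C, outside 67–76°C ✗; length 22, outside 23–26 ✗ — fails.
Candidate 3 (26 nt, A=7 T=5 G=6 C=8): longest run = 2 ✓; Tm = 2·12 + 4·14 = 80°C, outside 67–76°C ✗; length 26 ✓ — fails.
Candidate 4 (25 nt, A=2 T=9 G=6 C=8): longest run = 2 ✓; Tm = 2·11 + 4·14 = 78°C, outside 67–76°C ✗; length 25 ✓ — fails.

None of the candidates satisfy all criteria.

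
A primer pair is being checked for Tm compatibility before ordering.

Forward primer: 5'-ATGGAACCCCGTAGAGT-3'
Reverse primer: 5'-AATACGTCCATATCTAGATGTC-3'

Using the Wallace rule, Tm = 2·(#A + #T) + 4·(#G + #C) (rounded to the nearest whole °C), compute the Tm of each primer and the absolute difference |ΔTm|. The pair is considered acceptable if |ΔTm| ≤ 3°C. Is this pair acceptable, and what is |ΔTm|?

|ΔTm| = 8°C; the pair is not acceptable.

Forward: A=5 T=3 G=5 C=4 → Tm = 2·8 + 4·9 = 52°C.
Reverse: A=7 T=7 G=3 C=5 → Tm = 2·14 + 4·8 = 60°C.
|ΔTm| = |52 − 60| = 8°C, > 3°C.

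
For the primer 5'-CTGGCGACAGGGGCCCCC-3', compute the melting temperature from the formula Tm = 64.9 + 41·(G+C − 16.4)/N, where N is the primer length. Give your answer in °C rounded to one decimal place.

Base counts: A=2, T=1, G=7, C=8; G+C = 15, N = 18.
Tm = 64.9 + 41·(15 − 16.4)/18 = 64.9 + -57.40/18 = 61.7°C.

61.7°C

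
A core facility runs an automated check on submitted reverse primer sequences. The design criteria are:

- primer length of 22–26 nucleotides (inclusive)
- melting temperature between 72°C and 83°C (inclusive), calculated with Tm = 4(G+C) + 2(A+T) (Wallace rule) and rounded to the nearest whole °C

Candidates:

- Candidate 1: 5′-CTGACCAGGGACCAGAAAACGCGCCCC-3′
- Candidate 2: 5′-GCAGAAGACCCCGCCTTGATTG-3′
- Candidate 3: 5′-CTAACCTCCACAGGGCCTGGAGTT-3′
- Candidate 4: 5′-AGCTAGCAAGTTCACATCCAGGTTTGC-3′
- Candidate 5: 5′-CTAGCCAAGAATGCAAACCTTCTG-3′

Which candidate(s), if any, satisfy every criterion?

Candidate 1 (27 nt, A=8 T=1 G=7 C=11): length 27, outside 22–26 ✗; Tm = 2·9 + 4·18 = 90°C, outside 72–83°C ✗ — fails.
Candidate 2 (22 nt, A=5 T=4 G=6 C=7): length 22 ✓; Tm = 2·9 + 4·13 = 70°C, outside 72–83°C ✗ — fails.
Candidate 3 (24 nt, A=5 T=5 G=6 C=8): length 24 ✓; Tm = 2·10 + 4·14 = 76°C ✓ — passes.
Candidate 4 (27 nt, A=7 T=7 G=6 C=7): length 27, outside 22–26 ✗; Tm = 2·14 + 4·13 = 80°C ✓ — fails.
Candidate 5 (24 nt, A=8 T=5 G=4 C=7): length 24 ✓; Tm = 2·13 + 4·11 = 70°C, outside 72–83°C ✗ — fails.

Candidate 3 only.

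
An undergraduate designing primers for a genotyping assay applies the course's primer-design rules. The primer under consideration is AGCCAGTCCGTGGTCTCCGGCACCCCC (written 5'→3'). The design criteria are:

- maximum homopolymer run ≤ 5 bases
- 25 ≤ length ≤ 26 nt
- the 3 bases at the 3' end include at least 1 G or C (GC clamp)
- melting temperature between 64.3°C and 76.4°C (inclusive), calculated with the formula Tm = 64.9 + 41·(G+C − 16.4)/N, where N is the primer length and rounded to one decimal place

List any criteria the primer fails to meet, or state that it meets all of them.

Fails: length.

Base counts: A=3, T=4, G=7, C=13 (length 27).
homopolymer run: longest run = 5 ✓
length: length 27, outside 25–26 ✗
GC clamp: 3' end CCC has 3 G/C ✓
Tm: Tm = 64.9 + 41·(20 − 16.4)/27 = 70.4°C ✓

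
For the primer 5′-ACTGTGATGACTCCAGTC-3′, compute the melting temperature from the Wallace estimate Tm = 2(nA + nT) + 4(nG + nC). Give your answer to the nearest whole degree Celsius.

Base counts: A=4, T=5, G=4, C=5 (length 18).
Tm = 2·(4+5) + 4·(4+5) = 2·9 + 4·9 = 18 + 36 = 54°C.

54°C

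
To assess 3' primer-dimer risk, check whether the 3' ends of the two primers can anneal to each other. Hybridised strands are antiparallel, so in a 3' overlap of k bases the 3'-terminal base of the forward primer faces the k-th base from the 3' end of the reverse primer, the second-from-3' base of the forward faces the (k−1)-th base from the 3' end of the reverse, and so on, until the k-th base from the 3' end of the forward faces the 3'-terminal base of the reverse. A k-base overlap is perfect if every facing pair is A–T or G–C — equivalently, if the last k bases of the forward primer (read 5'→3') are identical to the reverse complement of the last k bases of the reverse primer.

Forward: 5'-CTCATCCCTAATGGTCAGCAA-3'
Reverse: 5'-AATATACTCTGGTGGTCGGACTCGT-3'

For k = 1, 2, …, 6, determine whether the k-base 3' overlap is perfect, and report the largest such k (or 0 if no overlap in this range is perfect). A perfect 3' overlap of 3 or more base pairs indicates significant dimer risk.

Last 6 bases (5'→3') — forward …CAGCAA, reverse …ACTCGT.
Reverse complement of the reverse primer's last 6 bases: ACGAGT; its first k bases are the reverse complement of the reverse primer's last k bases, so a perfect k-base overlap needs the forward primer's last k bases to equal them.
Comparing (forward last k vs required): k=1: A vs A ✓; k=2: AA vs AC ✗; k=3: CAA vs ACG ✗; k=4: GCAA vs ACGA ✗; k=5: AGCAA vs ACGAG ✗; k=6: CAGCAA vs ACGAGT ✗.
Only k = 1 is perfect, so the longest perfect 3' overlap is 1.

Longest perfect overlap: 1 complementary base pair; below the dimer-risk threshold (threshold 3).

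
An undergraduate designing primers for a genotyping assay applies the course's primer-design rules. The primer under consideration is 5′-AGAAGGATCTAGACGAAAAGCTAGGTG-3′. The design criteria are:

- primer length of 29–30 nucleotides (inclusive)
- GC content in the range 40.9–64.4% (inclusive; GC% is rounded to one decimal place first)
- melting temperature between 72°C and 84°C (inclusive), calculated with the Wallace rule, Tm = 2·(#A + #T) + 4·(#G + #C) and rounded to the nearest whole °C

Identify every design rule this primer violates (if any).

Fails: length.

Base counts: A=11, T=4, G=9, C=3 (length 27).
length: length 27, outside 29–30 ✗
GC content: GC 12/27 = 44.4% ✓
Tm: Tm = 2·15 + 4·12 = 78°C ✓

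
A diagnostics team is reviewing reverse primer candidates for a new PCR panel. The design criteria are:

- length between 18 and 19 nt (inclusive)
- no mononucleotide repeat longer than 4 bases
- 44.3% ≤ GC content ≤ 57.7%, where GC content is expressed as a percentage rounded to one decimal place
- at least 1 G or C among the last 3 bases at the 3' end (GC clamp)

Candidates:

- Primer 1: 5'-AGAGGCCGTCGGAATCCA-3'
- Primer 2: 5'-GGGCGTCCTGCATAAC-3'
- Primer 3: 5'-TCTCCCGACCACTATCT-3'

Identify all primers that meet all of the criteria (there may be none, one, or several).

None of the candidates satisfy all criteria.

Primer 1 (18 nt, A=5 T=2 G=6 C=5): length 18 ✓; longest run = 2 ✓; GC 11/18 = 61.1%, outside 44.3–57.7% ✗; 3' end CCA has 2 G/C ✓ — fails.
Primer 2 (16 nt, A=3 T=3 G=5 C=5): length 16, outside 18–19 ✗; longest run = 3 ✓; GC 10/16 = 62.5%, outside 44.3–57.7% ✗; 3' end AAC has 1 G/C ✓ — fails.
Primer 3 (17 nt, A=3 T=5 G=1 C=8): length 17, outside 18–19 ✗; longest run = 3 ✓; GC 9/17 = 52.9% ✓; 3' end TCT has 1 G/C ✓ — fails.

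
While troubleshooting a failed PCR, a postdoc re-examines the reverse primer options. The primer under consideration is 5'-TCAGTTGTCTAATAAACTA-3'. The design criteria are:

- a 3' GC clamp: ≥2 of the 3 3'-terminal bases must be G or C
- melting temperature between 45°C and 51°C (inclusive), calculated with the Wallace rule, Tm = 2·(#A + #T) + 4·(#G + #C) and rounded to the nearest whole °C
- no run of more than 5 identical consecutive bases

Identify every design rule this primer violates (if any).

Base counts: A=7, T=7, G=2, C=3 (length 19).
GC clamp: 3' end CTA has 1 G/C, need ≥2 ✗
Tm: Tm = 2·14 + 4·5 = 48°C ✓
homopolymer run: longest run = 3 ✓

Fails: GC clamp.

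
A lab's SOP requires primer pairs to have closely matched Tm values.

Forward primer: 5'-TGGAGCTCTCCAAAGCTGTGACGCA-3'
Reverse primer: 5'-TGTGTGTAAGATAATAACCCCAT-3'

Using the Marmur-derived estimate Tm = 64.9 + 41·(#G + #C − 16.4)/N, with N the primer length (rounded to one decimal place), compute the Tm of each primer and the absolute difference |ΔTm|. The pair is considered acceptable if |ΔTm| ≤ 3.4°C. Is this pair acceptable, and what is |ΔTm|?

Forward: G+C = 14, N = 25 → Tm = 64.9 + 41·(14 − 16.4)/25 = 61.0°C.
Reverse: G+C = 8, N = 23 → Tm = 64.9 + 41·(8 − 16.4)/23 = 49.9°C.
|ΔTm| = |61.0 − 49.9| = 11.1°C, > 3.4°C.

|ΔTm| = 11.1°C; the pair is not acceptable.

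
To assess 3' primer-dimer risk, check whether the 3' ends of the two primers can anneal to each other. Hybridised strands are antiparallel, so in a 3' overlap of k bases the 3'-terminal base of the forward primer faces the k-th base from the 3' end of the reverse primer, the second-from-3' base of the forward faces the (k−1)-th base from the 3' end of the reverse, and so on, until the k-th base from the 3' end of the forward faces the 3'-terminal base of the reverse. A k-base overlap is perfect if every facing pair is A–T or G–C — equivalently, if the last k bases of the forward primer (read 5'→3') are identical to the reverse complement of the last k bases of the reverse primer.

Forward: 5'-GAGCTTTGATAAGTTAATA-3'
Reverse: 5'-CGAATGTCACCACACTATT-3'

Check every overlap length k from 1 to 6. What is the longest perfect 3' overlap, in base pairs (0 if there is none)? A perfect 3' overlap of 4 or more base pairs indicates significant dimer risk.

Longest perfect overlap: 4 complementary base pairs; significant dimer risk (threshold 4).

Last 6 bases (5'→3') — forward …TTAATA, reverse …ACTATT.
Reverse complement of the reverse primer's last 6 bases: AATAGT; its first k bases are the reverse complement of the reverse primer's last k bases, so a perfect k-base overlap needs the forward primer's last k bases to equal them.
Comparing (forward last k vs required): k=1: A vs A ✓; k=2: TA vs AA ✗; k=3: ATA vs AAT ✗; k=4: AATA vs AATA ✓; k=5: TAATA vs AATAG ✗; k=6: TTAATA vs AATAGT ✗.
Perfect overlaps at k = 1, 4; the largest is 4.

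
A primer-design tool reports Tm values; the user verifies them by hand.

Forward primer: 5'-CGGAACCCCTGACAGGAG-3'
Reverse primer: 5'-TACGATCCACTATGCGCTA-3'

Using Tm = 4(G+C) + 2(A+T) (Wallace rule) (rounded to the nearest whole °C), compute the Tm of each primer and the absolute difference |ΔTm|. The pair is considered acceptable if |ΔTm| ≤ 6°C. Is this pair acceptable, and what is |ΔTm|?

Forward: A=5 T=1 G=6 C=6 → Tm = 2·6 + 4·12 = 60°C.
Reverse: A=5 T=5 G=3 C=6 → Tm = 2·10 + 4·9 = 56°C.
|ΔTm| = |60 − 56| = 4°C, ≤ 6°C.

|ΔTm| = 4°C; the pair is acceptable.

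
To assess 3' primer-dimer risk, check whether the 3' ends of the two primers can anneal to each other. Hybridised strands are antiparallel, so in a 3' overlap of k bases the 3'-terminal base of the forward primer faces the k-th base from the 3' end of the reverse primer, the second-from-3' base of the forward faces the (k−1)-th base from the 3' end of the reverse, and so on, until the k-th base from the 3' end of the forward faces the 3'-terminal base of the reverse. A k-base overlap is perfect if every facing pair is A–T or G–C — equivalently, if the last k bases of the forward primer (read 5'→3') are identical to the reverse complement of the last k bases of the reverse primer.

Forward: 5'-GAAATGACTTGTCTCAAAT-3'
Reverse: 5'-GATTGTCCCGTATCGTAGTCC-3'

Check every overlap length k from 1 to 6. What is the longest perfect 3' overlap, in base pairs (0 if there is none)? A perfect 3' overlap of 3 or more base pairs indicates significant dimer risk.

Last 6 bases (5'→3') — forward …TCAAAT, reverse …TAGTCC.
Reverse complement of the reverse primer's last 6 bases: GGACTA; its first k bases are the reverse complement of the reverse primer's last k bases, so a perfect k-base overlap needs the forward primer's last k bases to equal them.
Comparing (forward last k vs required): k=1: T vs G ✗; k=2: AT vs GG ✗; k=3: AAT vs GGA ✗; k=4: AAAT vs GGAC ✗; k=5: CAAAT vs GGACT ✗; k=6: TCAAAT vs GGACTA ✗.
No overlap length from 1 to 6 is perfect, so the longest perfect 3' overlap is 0.

Longest perfect overlap: 0 complementary base pairs; below the dimer-risk threshold (threshold 3).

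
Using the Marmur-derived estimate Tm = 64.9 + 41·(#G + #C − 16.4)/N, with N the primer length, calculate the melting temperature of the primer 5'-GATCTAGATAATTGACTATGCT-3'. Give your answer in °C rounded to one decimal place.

Base counts: A=7, T=8, G=4, C=3; G+C = 7, N = 22.
Tm = 64.9 + 41·(7 − 16.4)/22 = 64.9 + -385.40/22 = 47.4°C.

47.4°C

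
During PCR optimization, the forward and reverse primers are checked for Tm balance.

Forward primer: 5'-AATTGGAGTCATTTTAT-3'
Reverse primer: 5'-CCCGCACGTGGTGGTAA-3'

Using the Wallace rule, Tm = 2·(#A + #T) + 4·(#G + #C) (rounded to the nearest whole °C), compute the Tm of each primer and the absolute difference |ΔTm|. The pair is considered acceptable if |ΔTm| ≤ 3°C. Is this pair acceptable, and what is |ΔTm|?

Forward: A=5 T=8 G=3 C=1 → Tm = 2·13 + 4·4 = 42°C.
Reverse: A=3 T=3 G=6 C=5 → Tm = 2·6 + 4·11 = 56°C.
|ΔTm| = |42 − 56| = 14°C, > 3°C.

|ΔTm| = 14°C; the pair is not acceptable.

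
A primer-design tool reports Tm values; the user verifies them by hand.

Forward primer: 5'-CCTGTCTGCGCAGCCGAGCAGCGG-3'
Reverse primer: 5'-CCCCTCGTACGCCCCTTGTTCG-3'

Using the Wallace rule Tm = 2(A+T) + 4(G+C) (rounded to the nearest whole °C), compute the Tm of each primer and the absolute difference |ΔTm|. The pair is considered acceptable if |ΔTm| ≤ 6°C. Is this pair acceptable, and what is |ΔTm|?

Forward: A=3 T=3 G=9 C=9 → Tm = 2·6 + 4·18 = 84°C.
Reverse: A=1 T=6 G=4 C=11 → Tm = 2·7 + 4·15 = 74°C.
|ΔTm| = |84 − 74| = 10°C, > 6°C.

|ΔTm| = 10°C; the pair is not acceptable.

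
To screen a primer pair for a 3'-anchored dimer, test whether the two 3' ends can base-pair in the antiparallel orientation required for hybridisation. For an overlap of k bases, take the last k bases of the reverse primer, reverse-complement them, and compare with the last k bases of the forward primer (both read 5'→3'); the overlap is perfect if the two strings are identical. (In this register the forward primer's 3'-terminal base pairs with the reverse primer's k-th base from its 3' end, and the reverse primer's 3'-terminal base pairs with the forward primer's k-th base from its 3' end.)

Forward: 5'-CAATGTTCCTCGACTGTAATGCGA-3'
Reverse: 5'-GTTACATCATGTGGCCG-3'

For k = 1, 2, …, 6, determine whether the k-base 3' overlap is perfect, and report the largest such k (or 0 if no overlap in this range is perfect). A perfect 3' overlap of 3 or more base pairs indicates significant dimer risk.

Longest perfect overlap: 0 complementary base pairs; below the dimer-risk threshold (threshold 3).

Last 6 bases (5'→3') — forward …ATGCGA, reverse …TGGCCG.
Reverse complement of the reverse primer's last 6 bases: CGGCCA; its first k bases are the reverse complement of the reverse primer's last k bases, so a perfect k-base overlap needs the forward primer's last k bases to equal them.
Comparing (forward last k vs required): k=1: A vs C ✗; k=2: GA vs CG ✗; k=3: CGA vs CGG ✗; k=4: GCGA vs CGGC ✗; k=5: TGCGA vs CGGCC ✗; k=6: ATGCGA vs CGGCCA ✗.
No overlap length from 1 to 6 is perfect, so the longest perfect 3' overlap is 0.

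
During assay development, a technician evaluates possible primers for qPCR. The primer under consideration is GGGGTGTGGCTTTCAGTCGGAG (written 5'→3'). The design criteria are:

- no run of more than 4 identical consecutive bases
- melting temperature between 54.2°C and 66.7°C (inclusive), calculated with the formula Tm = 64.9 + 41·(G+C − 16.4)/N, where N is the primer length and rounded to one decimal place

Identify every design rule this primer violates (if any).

Meets all criteria.

Base counts: A=2, T=6, G=11, C=3 (length 22).
homopolymer run: longest run = 4 ✓
Tm: Tm = 64.9 + 41·(14 − 16.4)/22 = 60.4°C ✓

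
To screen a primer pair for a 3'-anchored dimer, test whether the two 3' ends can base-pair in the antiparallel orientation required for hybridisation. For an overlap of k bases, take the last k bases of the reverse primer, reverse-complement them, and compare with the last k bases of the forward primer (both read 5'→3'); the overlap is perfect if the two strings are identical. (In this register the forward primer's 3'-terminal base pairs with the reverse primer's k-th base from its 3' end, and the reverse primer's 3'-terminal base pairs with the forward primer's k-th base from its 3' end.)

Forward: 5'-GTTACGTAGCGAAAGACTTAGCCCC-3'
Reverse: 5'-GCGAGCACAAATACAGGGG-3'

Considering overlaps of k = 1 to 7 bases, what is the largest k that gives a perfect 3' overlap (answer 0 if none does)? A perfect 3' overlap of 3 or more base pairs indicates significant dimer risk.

Last 7 bases (5'→3') — forward …TAGCCCC, reverse …ACAGGGG.
Reverse complement of the reverse primer's last 7 bases: CCCCTGT; its first k bases are the reverse complement of the reverse primer's last k bases, so a perfect k-base overlap needs the forward primer's last k bases to equal them.
Comparing (forward last k vs required): k=1: C vs C ✓; k=2: CC vs CC ✓; k=3: CCC vs CCC ✓; k=4: CCCC vs CCCC ✓; k=5: GCCCC vs CCCCT ✗; k=6: AGCCCC vs CCCCTG ✗; k=7: TAGCCCC vs CCCCTGT ✗.
Perfect overlaps at k = 1, 2, 3, 4; the largest is 4.

Longest perfect overlap: 4 complementary base pairs; significant dimer risk (threshold 3).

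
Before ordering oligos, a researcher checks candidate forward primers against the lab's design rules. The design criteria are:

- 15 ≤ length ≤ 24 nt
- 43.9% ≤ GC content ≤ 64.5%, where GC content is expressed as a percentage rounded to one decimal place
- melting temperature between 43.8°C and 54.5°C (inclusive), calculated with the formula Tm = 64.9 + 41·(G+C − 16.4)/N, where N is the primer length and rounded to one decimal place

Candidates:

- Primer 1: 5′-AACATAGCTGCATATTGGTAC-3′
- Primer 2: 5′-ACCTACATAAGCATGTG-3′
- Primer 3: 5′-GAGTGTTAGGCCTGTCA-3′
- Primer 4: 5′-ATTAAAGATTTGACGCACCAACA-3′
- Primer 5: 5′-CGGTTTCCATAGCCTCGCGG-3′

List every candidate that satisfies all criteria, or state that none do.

Primer 3 only.

Primer 1 (21 nt, A=7 T=6 G=4 C=4): length 21 ✓; GC 8/21 = 38.1%, outside 43.9–64.5% ✗; Tm = 64.9 + 41·(8 − 16.4)/21 = 48.5°C ✓ — fails.
Primer 2 (17 nt, A=6 T=4 G=3 C=4): length 17 ✓; GC 7/17 = 41.2%, outside 43.9–64.5% ✗; Tm = 64.9 + 41·(7 − 16.4)/17 = 42.2°C, outside 43.8–54.5°C ✗ — fails.
Primer 3 (17 nt, A=3 T=5 G=6 C=3): length 17 ✓; GC 9/17 = 52.9% ✓; Tm = 64.9 + 41·(9 − 16.4)/17 = 47.1°C ✓ — passes.
Primer 4 (23 nt, A=10 T=5 G=3 C=5): length 23 ✓; GC 8/23 = 34.8%, outside 43.9–64.5% ✗; Tm = 64.9 + 41·(8 − 16.4)/23 = 49.9°C ✓ — fails.
Primer 5 (20 nt, A=2 T=5 G=6 C=7): length 20 ✓; GC 13/20 = 65.0%, outside 43.9–64.5% ✗; Tm = 64.9 + 41·(13 − 16.4)/20 = 57.9°C, outside 43.8–54.5°C ✗ — fails.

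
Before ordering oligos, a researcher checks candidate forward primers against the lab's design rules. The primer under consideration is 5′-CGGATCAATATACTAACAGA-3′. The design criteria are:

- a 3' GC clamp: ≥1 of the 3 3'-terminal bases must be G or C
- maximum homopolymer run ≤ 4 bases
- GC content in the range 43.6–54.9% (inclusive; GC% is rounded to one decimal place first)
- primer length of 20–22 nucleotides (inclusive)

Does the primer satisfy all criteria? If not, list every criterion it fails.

Fails: GC content.

Base counts: A=9, T=4, G=3, C=4 (length 20).
GC clamp: 3' end AGA has 1 G/C ✓
homopolymer run: longest run = 2 ✓
GC content: GC 7/20 = 35.0%, outside 43.6–54.9% ✗
length: length 20 ✓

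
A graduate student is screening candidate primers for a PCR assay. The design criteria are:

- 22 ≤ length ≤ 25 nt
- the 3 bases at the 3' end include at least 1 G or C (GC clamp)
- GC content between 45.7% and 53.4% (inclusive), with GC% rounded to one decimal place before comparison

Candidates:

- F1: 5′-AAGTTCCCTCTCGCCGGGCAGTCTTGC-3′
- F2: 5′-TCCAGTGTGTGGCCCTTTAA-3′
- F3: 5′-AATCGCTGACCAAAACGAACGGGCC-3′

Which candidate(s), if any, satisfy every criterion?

None of the candidates satisfy all criteria.

F1 (27 nt, A=3 T=7 G=7 C=10): length 27, outside 22–25 ✗; 3' end TGC has 2 G/C ✓; GC 17/27 = 63.0%, outside 45.7–53.4% ✗ — fails.
F2 (20 nt, A=3 T=7 G=5 C=5): length 20, outside 22–25 ✗; 3' end TAA has 0 G/C, need ≥1 ✗; GC 10/20 = 50.0% ✓ — fails.
F3 (25 nt, A=9 T=2 G=6 C=8): length 25 ✓; 3' end GCC has 3 G/C ✓; GC 14/25 = 56.0%, outside 45.7–53.4% ✗ — fails.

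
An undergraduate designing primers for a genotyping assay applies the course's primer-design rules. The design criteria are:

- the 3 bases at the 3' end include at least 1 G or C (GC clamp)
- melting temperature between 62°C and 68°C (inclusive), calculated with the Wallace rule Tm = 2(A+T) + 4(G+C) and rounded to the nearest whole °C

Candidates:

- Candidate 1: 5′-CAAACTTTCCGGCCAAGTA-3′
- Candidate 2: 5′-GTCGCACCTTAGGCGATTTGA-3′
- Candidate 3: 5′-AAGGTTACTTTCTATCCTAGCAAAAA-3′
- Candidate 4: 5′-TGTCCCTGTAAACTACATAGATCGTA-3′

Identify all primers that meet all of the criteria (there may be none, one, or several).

Candidate 1 (19 nt, A=6 T=4 G=3 C=6): 3' end GTA has 1 G/C ✓; Tm = 2·10 + 4·9 = 56°C, outside 62–68°C ✗ — fails.
Candidate 2 (21 nt, A=4 T=6 G=6 C=5): 3' end TGA has 1 G/C ✓; Tm = 2·10 + 4·11 = 64°C ✓ — passes.
Candidate 3 (26 nt, A=10 T=8 G=3 C=5): 3' end AAA has 0 G/C, need ≥1 ✗; Tm = 2·18 + 4·8 = 68°C ✓ — fails.
Candidate 4 (26 nt, A=8 T=8 G=4 C=6): 3' end GTA has 1 G/C ✓; Tm = 2·16 + 4·10 = 72°C, outside 62–68°C ✗ — fails.

Candidate 2 only.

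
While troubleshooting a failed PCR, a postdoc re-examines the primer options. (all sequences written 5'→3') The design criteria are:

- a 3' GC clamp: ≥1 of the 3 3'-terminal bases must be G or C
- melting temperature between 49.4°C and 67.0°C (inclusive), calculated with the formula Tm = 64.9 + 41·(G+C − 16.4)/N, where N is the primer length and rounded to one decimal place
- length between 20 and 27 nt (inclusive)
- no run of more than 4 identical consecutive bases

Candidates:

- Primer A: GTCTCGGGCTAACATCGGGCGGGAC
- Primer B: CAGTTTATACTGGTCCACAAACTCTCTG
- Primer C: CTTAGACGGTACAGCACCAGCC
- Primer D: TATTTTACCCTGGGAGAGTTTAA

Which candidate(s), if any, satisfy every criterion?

Primer A (25 nt, A=4 T=4 G=10 C=7): 3' end GAC has 2 G/C ✓; Tm = 64.9 + 41·(17 − 16.4)/25 = 65.9°C ✓; length 25 ✓; longest run = 3 ✓ — passes.
Primer B (28 nt, A=7 T=9 G=4 C=8): 3' end CTG has 2 G/C ✓; Tm = 64.9 + 41·(12 − 16.4)/28 = 58.5°C ✓; length 28, outside 20–27 ✗; longest run = 3 ✓ — fails.
Primer C (22 nt, A=6 T=3 G=5 C=8): 3' end GCC has 3 G/C ✓; Tm = 64.9 + 41·(13 − 16.4)/22 = 58.6°C ✓; length 22 ✓; longest run = 2 ✓ — passes.
Primer D (23 nt, A=6 T=9 G=5 C=3): 3' end TAA has 0 G/C, need ≥1 ✗; Tm = 64.9 + 41·(8 − 16.4)/23 = 49.9°C ✓; length 23 ✓; longest run = 4 ✓ — fails.

Primer A and Primer C.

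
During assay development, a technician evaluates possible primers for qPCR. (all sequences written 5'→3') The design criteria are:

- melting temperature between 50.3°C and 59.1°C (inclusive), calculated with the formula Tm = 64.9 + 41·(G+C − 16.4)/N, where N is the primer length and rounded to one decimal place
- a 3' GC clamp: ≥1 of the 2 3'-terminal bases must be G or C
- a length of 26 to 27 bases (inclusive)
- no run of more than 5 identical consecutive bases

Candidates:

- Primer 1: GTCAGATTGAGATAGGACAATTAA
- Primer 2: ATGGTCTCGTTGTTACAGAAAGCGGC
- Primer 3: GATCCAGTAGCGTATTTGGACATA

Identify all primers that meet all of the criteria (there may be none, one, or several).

Primer 1 (24 nt, A=10 T=6 G=6 C=2): Tm = 64.9 + 41·(8 − 16.4)/24 = 50.6°C ✓; 3' end AA has 0 G/C, need ≥1 ✗; length 24, outside 26–27 ✗; longest run = 2 ✓ — fails.
Primer 2 (26 nt, A=6 T=7 G=8 C=5): Tm = 64.9 + 41·(13 − 16.4)/26 = 59.5°C, outside 50.3–59.1°C ✗; 3' end GC has 2 G/C ✓; length 26 ✓; longest run = 3 ✓ — fails.
Primer 3 (24 nt, A=7 T=7 G=6 C=4): Tm = 64.9 + 41·(10 − 16.4)/24 = 54.0°C ✓; 3' end TA has 0 G/C, need ≥1 ✗; length 24, outside 26–27 ✗; longest run = 3 ✓ — fails.

None of the candidates satisfy all criteria.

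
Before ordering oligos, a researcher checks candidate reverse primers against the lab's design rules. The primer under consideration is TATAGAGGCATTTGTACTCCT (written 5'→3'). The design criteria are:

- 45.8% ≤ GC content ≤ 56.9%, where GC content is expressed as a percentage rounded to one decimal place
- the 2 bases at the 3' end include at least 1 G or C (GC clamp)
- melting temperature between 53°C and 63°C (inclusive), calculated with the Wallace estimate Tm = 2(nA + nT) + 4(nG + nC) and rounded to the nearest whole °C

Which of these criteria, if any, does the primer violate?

Fails: GC content.

Base counts: A=5, T=8, G=4, C=4 (length 21).
GC content: GC 8/21 = 38.1%, outside 45.8–56.9% ✗
GC clamp: 3' end CT has 1 G/C ✓
Tm: Tm = 2·13 + 4·8 = 58°C ✓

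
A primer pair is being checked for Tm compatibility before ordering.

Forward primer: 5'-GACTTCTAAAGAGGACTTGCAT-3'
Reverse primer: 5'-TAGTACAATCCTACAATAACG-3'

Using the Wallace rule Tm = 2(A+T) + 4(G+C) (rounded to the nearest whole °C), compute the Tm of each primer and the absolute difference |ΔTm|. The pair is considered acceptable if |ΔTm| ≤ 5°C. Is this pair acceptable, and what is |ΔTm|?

|ΔTm| = 6°C; the pair is not acceptable.

Forward: A=7 T=6 G=5 C=4 → Tm = 2·13 + 4·9 = 62°C.
Reverse: A=9 T=5 G=2 C=5 → Tm = 2·14 + 4·7 = 56°C.
|ΔTm| = |62 − 56| = 6°C, > 5°C.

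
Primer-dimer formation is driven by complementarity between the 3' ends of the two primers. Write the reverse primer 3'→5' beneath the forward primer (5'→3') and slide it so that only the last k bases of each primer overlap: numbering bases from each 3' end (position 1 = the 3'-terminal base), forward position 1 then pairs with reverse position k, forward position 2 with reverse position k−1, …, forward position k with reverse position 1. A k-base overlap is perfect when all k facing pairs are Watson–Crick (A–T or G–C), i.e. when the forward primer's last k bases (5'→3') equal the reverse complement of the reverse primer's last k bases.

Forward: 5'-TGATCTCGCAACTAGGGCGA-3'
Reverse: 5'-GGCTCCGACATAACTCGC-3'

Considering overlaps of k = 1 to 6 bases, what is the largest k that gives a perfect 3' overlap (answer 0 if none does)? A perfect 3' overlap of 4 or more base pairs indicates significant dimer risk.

Longest perfect overlap: 4 complementary base pairs; significant dimer risk (threshold 4).

Last 6 bases (5'→3') — forward …GGGCGA, reverse …ACTCGC.
Reverse complement of the reverse primer's last 6 bases: GCGAGT; its first k bases are the reverse complement of the reverse primer's last k bases, so a perfect k-base overlap needs the forward primer's last k bases to equal them.
Comparing (forward last k vs required): k=1: A vs G ✗; k=2: GA vs GC ✗; k=3: CGA vs GCG ✗; k=4: GCGA vs GCGA ✓; k=5: GGCGA vs GCGAG ✗; k=6: GGGCGA vs GCGAGT ✗.
Only k = 4 is perfect, so the longest perfect 3' overlap is 4.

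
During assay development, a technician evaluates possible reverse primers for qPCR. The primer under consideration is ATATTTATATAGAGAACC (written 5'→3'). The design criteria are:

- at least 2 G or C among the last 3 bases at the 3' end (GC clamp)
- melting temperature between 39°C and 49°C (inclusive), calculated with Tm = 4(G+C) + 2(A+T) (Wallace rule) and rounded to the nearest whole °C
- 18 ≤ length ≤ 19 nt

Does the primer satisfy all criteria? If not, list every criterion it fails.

Meets all criteria.

Base counts: A=8, T=6, G=2, C=2 (length 18).
GC clamp: 3' end ACC has 2 G/C ✓
Tm: Tm = 2·14 + 4·4 = 44°C ✓
length: length 18 ✓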